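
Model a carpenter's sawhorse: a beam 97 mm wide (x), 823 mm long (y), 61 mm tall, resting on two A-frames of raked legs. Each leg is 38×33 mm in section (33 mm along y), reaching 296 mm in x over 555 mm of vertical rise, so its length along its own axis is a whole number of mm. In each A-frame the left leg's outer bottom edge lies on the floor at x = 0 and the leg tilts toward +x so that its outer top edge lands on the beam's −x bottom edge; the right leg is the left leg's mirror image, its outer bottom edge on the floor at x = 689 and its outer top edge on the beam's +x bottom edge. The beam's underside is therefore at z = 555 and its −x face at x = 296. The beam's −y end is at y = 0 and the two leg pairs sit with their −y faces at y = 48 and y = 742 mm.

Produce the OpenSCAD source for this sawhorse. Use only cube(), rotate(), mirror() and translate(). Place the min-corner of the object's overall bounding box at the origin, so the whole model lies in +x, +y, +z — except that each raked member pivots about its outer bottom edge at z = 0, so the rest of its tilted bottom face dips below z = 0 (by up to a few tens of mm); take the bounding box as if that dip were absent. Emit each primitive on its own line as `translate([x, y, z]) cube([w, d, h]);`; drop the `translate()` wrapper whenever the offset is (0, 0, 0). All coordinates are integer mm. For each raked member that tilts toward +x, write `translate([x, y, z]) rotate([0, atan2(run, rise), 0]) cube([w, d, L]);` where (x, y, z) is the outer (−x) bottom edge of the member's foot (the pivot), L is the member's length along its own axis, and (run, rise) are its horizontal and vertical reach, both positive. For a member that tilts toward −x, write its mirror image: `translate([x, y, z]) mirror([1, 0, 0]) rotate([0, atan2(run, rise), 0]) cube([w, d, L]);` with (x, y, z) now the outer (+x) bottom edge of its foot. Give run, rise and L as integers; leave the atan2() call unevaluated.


// leg length = √(296² + 555²) = 629
// right-leg outer foot x = 2·296 + 97 = 689
// beam min-corner = (296, 0, 555)
translate([296, 0, 555]) cube([97, 823, 61]);
translate([0, 48, 0]) rotate([0, atan2(296, 555), 0]) cube([38, 33, 629]);
translate([689, 48, 0]) mirror([1, 0, 0]) rotate([0, atan2(296, 555), 0]) cube([38, 33, 629]);
translate([0, 742, 0]) rotate([0, atan2(296, 555), 0]) cube([38, 33, 629]);
translate([689, 742, 0]) mirror([1, 0, 0]) rotate([0, atan2(296, 555), 0]) cube([38, 33, 629]);


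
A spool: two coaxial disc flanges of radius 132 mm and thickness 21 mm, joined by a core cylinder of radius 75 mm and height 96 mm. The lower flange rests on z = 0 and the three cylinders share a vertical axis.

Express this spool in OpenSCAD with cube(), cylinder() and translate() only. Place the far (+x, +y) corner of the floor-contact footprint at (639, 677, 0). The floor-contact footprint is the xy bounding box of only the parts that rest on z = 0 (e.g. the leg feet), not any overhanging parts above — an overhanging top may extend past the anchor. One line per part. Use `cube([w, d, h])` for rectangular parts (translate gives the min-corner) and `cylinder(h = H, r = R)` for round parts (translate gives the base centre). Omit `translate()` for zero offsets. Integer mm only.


translate([507, 545, 0]) cylinder(h = 21, r = 132);
translate([507, 545, 21]) cylinder(h = 96, r = 75);
translate([507, 545, 117]) cylinder(h = 21, r = 132);


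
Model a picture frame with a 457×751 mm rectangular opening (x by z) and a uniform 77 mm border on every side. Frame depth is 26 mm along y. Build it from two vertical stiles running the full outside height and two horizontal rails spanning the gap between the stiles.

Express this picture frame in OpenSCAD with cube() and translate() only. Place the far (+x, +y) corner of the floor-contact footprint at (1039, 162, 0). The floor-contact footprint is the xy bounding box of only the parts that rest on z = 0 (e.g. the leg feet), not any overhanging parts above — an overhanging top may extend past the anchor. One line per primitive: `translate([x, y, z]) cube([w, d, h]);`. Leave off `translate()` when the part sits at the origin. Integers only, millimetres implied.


translate([428, 136, 0]) cube([77, 26, 905]);
translate([962, 136, 0]) cube([77, 26, 905]);
translate([505, 136, 0]) cube([457, 26, 77]);
translate([505, 136, 828]) cube([457, 26, 77]);


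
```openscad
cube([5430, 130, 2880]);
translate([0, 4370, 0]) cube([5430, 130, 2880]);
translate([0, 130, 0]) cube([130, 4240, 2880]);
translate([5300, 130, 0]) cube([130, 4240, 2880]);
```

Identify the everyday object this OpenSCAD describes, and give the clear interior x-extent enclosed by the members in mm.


A house (or room) frame. The interior width is 5170 mm.

Four 2880 mm walls enclosing a rectangle with no floor or roof — a room or house frame. Outside width is 5430 mm and wall thickness is 130 mm, so the interior width is 5430 − 2 × 130 = 5170 mm.


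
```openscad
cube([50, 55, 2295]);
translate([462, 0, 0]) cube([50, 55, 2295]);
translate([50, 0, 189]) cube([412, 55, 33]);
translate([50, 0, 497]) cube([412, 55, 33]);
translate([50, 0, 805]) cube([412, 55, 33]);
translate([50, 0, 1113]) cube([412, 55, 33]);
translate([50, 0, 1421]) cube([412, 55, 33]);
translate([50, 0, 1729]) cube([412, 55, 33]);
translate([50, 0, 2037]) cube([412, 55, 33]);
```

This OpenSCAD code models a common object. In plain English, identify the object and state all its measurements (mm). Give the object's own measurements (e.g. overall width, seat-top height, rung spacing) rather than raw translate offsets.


A straight ladder. Two 50×55 mm vertical rails, 2295 mm tall, stand 512 mm apart (outside-to-outside) with their front faces coplanar on the −y side. 7 rungs, each 55 mm deep and 33 mm tall, span between the inner faces of the rails, front faces flush with the rails. The lowest rung's underside is at z = 189 mm and rungs are spaced 308 mm apart (underside to underside).


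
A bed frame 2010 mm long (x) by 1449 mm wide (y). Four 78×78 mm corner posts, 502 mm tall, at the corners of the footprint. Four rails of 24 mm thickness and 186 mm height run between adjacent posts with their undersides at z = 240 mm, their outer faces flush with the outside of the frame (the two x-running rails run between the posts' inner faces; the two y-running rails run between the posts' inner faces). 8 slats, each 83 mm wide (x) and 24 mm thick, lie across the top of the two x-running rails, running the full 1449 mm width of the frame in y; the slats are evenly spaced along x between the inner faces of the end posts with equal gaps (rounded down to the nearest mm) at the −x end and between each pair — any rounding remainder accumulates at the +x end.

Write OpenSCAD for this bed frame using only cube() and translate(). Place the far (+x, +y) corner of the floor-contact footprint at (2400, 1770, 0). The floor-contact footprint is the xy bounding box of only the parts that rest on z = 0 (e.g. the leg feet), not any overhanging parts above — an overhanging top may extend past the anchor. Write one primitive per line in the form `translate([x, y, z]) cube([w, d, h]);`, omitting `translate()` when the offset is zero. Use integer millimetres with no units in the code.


translate([390, 321, 0]) cube([78, 78, 502]);
translate([390, 1692, 0]) cube([78, 78, 502]);
translate([2322, 321, 0]) cube([78, 78, 502]);
translate([2322, 1692, 0]) cube([78, 78, 502]);
translate([468, 321, 240]) cube([1854, 24, 186]);
translate([468, 1746, 240]) cube([1854, 24, 186]);
translate([390, 399, 240]) cube([24, 1293, 186]);
translate([2376, 399, 240]) cube([24, 1293, 186]);
translate([600, 321, 426]) cube([83, 1449, 24]);
translate([815, 321, 426]) cube([83, 1449, 24]);
translate([1030, 321, 426]) cube([83, 1449, 24]);
translate([1245, 321, 426]) cube([83, 1449, 24]);
translate([1460, 321, 426]) cube([83, 1449, 24]);
translate([1675, 321, 426]) cube([83, 1449, 24]);
translate([1890, 321, 426]) cube([83, 1449, 24]);
translate([2105, 321, 426]) cube([83, 1449, 24]);


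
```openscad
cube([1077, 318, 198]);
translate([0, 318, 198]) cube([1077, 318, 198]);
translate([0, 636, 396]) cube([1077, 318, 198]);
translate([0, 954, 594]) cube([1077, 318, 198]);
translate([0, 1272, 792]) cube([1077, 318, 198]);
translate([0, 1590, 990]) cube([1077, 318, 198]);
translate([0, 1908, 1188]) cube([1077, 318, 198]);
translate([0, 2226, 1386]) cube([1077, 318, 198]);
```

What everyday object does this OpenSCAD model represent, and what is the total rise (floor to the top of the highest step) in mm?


A staircase. The total rise is 1584 mm.

8 identical blocks, each offset up and back from the previous — a staircase. Each step is 198 mm tall and there are 8 of them, so the total rise is 8 × 198 = 1584 mm.


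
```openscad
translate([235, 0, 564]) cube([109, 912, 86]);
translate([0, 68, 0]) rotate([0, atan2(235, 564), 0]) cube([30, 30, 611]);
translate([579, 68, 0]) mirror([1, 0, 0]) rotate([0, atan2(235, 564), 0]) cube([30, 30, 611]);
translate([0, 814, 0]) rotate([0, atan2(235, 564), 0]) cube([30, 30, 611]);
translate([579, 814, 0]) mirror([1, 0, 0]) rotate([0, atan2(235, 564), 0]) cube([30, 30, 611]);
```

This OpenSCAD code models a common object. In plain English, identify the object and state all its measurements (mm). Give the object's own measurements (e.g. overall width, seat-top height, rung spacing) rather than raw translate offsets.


A sawhorse. A 109×912×86 mm beam (x, y, z) sits on two A-frame leg pairs. Each pair is two raked legs of 30×30 mm section (30 mm along y) splaying symmetrically in x. Each leg rises 564 mm vertically over 235 mm of horizontal reach and is 611 mm long along its own axis. Every leg's outer bottom edge rests on the floor and its outer top edge meets a bottom edge of the beam — the left legs (tilting toward +x) meet the beam's −x bottom edge, the right legs (their mirror images, tilting toward −x) meet its +x bottom edge — so the leg tops tuck under the beam, the beam's underside is 564 mm above the floor, and the feet are 579 mm apart outside-to-outside with the beam centred between them. The two leg pairs are set in 68 mm from either end of the beam.


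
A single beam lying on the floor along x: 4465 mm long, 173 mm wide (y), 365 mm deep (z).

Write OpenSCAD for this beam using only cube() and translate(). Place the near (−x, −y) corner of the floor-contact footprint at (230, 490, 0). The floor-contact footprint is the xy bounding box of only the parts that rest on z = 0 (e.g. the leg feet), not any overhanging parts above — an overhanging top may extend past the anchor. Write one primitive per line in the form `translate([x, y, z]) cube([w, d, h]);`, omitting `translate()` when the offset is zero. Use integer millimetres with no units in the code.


translate([230, 490, 0]) cube([4465, 173, 365]);


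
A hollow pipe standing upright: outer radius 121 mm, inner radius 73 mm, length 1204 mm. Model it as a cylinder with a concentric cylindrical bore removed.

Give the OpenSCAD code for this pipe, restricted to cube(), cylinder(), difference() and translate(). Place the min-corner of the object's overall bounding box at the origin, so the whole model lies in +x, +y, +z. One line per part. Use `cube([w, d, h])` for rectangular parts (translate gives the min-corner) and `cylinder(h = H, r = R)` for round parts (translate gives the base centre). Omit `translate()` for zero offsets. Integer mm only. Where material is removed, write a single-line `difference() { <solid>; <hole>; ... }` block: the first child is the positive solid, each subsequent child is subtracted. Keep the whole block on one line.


difference() { translate([121, 121, 0]) cylinder(h = 1204, r = 121); translate([121, 121, 0]) cylinder(h = 1204, r = 73); }


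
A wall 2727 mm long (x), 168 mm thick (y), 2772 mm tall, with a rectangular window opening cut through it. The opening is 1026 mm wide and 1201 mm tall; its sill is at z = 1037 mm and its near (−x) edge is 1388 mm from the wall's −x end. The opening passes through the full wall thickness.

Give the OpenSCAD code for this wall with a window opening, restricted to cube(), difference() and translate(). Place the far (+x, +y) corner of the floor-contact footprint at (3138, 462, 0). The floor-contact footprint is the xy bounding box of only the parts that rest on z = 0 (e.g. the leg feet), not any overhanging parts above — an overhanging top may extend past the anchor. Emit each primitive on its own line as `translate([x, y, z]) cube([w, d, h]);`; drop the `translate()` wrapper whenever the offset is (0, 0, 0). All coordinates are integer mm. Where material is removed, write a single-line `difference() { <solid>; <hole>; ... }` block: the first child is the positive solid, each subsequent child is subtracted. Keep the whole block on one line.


difference() { translate([411, 294, 0]) cube([2727, 168, 2772]); translate([1799, 294, 1037]) cube([1026, 168, 1201]); }


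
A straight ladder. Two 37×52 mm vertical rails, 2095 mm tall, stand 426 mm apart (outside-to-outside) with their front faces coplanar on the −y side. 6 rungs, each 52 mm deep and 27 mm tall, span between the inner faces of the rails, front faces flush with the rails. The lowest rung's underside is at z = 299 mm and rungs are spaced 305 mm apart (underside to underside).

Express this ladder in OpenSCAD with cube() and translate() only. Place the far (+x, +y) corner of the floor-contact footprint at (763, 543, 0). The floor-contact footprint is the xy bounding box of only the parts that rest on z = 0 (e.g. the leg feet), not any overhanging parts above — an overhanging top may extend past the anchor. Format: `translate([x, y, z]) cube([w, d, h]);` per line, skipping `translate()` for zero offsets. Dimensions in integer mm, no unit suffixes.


translate([337, 491, 0]) cube([37, 52, 2095]);
translate([726, 491, 0]) cube([37, 52, 2095]);
translate([374, 491, 299]) cube([352, 52, 27]);
translate([374, 491, 604]) cube([352, 52, 27]);
translate([374, 491, 909]) cube([352, 52, 27]);
translate([374, 491, 1214]) cube([352, 52, 27]);
translate([374, 491, 1519]) cube([352, 52, 27]);
translate([374, 491, 1824]) cube([352, 52, 27]);


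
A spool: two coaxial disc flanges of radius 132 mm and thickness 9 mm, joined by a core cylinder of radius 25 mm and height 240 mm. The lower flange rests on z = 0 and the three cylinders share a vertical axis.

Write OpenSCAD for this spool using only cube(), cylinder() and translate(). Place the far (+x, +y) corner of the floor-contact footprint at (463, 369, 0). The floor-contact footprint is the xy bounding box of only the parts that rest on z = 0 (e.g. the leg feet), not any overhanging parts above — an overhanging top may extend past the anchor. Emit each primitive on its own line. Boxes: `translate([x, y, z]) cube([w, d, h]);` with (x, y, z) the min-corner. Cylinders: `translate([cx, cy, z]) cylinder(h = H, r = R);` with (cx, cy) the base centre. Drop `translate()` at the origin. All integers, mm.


translate([331, 237, 0]) cylinder(h = 9, r = 132);
translate([331, 237, 9]) cylinder(h = 240, r = 25);
translate([331, 237, 249]) cylinder(h = 9, r = 132);


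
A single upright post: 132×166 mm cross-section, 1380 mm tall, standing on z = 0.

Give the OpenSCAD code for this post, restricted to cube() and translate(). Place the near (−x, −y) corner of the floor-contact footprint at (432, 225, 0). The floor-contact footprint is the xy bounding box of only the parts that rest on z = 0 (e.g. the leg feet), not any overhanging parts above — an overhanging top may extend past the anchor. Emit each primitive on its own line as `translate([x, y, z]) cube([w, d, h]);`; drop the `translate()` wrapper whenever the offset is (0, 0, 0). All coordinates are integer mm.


translate([432, 225, 0]) cube([132, 166, 1380]);


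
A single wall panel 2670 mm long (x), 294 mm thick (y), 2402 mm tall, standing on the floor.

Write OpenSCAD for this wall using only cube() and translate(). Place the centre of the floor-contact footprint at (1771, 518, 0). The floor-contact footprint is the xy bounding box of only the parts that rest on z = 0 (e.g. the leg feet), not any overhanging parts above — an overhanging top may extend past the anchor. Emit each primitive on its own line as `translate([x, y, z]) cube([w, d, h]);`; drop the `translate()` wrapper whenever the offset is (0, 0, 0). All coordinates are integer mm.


translate([436, 371, 0]) cube([2670, 294, 2402]);


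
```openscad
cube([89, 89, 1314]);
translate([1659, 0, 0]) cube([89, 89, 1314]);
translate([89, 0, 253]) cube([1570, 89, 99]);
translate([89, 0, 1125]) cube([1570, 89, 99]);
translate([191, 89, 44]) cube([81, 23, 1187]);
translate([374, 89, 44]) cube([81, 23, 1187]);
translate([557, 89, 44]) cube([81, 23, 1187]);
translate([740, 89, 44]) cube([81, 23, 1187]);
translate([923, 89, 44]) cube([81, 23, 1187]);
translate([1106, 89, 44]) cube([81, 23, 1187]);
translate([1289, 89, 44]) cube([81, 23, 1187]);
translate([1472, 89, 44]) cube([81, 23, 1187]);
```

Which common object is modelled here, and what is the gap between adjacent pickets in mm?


A fence section. The picket gap is 102 mm.

Two posts, two rails, 8 pickets — a fence section. Span 1570 mm holds 8 pickets of 81 mm with 9 equal gaps: ⌊(1570 − 8·81) / 9⌋ = 102 mm.


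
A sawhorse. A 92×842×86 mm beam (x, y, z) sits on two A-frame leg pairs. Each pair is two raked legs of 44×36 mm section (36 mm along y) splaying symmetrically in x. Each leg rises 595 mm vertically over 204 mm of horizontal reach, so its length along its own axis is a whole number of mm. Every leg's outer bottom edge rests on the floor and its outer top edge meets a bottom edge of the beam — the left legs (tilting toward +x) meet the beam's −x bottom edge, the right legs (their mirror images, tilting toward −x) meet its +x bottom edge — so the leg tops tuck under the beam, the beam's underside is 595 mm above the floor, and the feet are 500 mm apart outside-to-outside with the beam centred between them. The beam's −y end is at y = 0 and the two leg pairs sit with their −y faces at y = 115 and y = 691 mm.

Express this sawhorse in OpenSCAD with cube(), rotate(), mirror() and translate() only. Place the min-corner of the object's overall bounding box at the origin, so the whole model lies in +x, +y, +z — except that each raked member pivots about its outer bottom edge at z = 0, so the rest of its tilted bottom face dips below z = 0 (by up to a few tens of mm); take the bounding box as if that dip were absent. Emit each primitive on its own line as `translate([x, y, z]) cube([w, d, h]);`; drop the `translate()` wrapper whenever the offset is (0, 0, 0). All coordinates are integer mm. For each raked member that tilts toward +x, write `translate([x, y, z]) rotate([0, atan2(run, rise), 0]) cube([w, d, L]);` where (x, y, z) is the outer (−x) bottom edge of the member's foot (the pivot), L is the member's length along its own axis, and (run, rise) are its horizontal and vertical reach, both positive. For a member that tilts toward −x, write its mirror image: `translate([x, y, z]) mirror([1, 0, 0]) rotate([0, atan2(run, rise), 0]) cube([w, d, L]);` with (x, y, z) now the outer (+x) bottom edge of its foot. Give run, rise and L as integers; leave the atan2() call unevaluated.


// leg length = √(204² + 595²) = 629
// right-leg outer foot x = 2·204 + 92 = 500
// beam min-corner = (204, 0, 595)
translate([204, 0, 595]) cube([92, 842, 86]);
translate([0, 115, 0]) rotate([0, atan2(204, 595), 0]) cube([44, 36, 629]);
translate([500, 115, 0]) mirror([1, 0, 0]) rotate([0, atan2(204, 595), 0]) cube([44, 36, 629]);
translate([0, 691, 0]) rotate([0, atan2(204, 595), 0]) cube([44, 36, 629]);
translate([500, 691, 0]) mirror([1, 0, 0]) rotate([0, atan2(204, 595), 0]) cube([44, 36, 629]);


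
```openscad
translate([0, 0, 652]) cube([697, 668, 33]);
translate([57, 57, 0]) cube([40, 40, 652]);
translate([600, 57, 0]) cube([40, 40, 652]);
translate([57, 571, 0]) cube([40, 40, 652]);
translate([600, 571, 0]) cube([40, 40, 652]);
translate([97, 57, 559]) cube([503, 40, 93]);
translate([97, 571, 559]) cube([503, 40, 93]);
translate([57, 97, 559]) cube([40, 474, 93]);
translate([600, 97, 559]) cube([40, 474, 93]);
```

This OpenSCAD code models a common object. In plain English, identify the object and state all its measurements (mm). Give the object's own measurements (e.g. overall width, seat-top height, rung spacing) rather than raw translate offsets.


A table: top 697 mm (x) × 668 mm (y), 33 mm thick, upper face at z = 685 mm, on four 40×40 mm square legs, each inset 57 mm from the nearest pair of top edges from z = 0 to the bottom of the top. Four apron rails, 40 mm thick and 93 mm tall, run between adjacent legs with their top edges flush with the underside of the top and their outer faces flush with the legs' outer faces.


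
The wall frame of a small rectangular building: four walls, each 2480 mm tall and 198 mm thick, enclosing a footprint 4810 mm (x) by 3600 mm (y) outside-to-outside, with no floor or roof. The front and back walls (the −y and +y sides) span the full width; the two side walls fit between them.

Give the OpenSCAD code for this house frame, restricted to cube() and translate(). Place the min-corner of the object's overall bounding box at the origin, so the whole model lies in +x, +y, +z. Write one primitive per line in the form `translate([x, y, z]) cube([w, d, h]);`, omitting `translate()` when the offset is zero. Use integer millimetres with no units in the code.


cube([4810, 198, 2480]);
translate([0, 3402, 0]) cube([4810, 198, 2480]);
translate([0, 198, 0]) cube([198, 3204, 2480]);
translate([4612, 198, 0]) cube([198, 3204, 2480]);


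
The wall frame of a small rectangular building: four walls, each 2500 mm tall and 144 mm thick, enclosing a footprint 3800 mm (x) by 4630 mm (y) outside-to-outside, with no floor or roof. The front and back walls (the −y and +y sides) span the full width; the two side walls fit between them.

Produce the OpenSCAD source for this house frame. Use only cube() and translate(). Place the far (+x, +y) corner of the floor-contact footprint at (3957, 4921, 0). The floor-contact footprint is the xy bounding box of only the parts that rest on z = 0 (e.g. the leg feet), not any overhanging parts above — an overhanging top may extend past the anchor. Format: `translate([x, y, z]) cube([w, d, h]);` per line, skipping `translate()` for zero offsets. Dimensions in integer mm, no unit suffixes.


translate([157, 291, 0]) cube([3800, 144, 2500]);
translate([157, 4777, 0]) cube([3800, 144, 2500]);
translate([157, 435, 0]) cube([144, 4342, 2500]);
translate([3813, 435, 0]) cube([144, 4342, 2500]);


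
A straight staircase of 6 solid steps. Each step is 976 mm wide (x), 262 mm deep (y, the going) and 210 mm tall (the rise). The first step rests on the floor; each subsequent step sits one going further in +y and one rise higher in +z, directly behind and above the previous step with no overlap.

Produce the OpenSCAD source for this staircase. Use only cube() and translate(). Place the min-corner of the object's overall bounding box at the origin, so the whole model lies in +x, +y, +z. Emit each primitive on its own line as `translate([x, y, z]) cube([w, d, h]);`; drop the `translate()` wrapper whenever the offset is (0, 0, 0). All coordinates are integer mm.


cube([976, 262, 210]);
translate([0, 262, 210]) cube([976, 262, 210]);
translate([0, 524, 420]) cube([976, 262, 210]);
translate([0, 786, 630]) cube([976, 262, 210]);
translate([0, 1048, 840]) cube([976, 262, 210]);
translate([0, 1310, 1050]) cube([976, 262, 210]);


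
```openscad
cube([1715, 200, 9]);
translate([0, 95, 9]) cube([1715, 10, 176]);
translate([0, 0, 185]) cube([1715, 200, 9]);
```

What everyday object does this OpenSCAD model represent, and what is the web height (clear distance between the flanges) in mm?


An I-beam. The web height is 176 mm.

Two wide flanges with a thin centred web — an I-beam. Overall 194 mm minus two 9 mm flanges gives a web of 194 − 2·9 = 176 mm.


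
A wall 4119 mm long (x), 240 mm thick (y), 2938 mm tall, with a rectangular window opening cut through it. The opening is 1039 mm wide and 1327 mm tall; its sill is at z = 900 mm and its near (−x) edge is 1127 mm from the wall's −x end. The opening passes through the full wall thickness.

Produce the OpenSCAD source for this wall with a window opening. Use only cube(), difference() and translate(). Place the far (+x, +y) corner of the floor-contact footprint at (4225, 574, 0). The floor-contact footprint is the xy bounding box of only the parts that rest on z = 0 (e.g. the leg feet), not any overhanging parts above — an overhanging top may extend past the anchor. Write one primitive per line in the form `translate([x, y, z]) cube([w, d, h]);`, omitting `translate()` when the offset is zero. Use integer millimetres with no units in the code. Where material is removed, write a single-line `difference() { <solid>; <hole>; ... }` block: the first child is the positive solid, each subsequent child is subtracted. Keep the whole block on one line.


difference() { translate([106, 334, 0]) cube([4119, 240, 2938]); translate([1233, 334, 900]) cube([1039, 240, 1327]); }


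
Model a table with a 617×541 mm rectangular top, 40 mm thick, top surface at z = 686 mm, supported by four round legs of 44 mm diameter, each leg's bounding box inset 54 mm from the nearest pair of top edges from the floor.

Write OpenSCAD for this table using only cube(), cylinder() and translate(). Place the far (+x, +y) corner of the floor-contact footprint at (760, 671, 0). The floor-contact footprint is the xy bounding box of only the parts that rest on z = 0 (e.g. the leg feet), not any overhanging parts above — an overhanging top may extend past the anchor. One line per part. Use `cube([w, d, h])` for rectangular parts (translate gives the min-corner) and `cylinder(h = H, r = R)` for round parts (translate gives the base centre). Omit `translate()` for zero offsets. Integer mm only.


translate([197, 184, 646]) cube([617, 541, 40]);
translate([273, 260, 0]) cylinder(h = 646, r = 22);
translate([738, 260, 0]) cylinder(h = 646, r = 22);
translate([273, 649, 0]) cylinder(h = 646, r = 22);
translate([738, 649, 0]) cylinder(h = 646, r = 22);


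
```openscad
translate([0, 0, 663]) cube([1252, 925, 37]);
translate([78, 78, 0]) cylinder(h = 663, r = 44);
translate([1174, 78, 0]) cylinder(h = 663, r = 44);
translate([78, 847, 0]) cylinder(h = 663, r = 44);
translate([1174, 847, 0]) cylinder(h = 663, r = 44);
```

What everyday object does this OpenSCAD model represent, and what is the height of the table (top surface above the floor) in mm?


A table. The table height is 700 mm.

A 1252×925×37 slab sits at z = 663 on four Ø88 mm round legs — a table. The top surface is at 663 + 37 = 700 mm.


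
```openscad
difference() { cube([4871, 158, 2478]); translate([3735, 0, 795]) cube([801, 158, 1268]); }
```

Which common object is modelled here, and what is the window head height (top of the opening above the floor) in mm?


A wall with a window opening. The window head height is 2063 mm.

A wall with a rectangular opening subtracted — a window. Sill at z = 795, opening 1268 mm tall, so the head is at 795 + 1268 = 2063 mm.


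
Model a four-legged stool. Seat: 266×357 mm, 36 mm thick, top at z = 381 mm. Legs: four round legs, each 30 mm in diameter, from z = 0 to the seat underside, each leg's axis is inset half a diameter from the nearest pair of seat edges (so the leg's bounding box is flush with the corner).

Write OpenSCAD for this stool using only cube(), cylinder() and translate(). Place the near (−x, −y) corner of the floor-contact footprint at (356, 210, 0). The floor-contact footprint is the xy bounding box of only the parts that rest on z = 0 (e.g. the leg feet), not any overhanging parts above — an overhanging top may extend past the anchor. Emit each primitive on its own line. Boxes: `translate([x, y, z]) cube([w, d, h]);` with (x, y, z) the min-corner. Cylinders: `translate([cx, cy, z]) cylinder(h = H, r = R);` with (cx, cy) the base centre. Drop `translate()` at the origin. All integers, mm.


translate([356, 210, 345]) cube([266, 357, 36]);
translate([371, 225, 0]) cylinder(h = 345, r = 15);
translate([607, 225, 0]) cylinder(h = 345, r = 15);
translate([371, 552, 0]) cylinder(h = 345, r = 15);
translate([607, 552, 0]) cylinder(h = 345, r = 15);


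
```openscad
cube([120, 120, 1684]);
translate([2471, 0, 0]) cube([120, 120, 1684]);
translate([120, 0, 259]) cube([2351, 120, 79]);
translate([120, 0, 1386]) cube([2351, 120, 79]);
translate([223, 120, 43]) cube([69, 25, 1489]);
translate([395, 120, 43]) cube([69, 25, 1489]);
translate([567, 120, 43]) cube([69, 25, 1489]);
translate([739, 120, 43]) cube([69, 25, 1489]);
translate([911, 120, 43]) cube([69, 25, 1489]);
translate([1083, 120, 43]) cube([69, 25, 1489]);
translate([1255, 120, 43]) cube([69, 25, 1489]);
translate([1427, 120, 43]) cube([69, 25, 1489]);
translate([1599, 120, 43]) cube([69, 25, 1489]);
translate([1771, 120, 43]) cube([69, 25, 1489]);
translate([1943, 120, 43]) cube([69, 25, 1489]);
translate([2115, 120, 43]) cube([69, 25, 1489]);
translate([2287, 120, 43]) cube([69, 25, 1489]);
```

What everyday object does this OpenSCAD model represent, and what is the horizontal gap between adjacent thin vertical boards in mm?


A fence section. The picket gap is 103 mm.

Two posts, two rails, 13 pickets — a fence section. Span 2351 mm holds 13 pickets of 69 mm with 14 equal gaps: ⌊(2351 − 13·69) / 14⌋ = 103 mm.


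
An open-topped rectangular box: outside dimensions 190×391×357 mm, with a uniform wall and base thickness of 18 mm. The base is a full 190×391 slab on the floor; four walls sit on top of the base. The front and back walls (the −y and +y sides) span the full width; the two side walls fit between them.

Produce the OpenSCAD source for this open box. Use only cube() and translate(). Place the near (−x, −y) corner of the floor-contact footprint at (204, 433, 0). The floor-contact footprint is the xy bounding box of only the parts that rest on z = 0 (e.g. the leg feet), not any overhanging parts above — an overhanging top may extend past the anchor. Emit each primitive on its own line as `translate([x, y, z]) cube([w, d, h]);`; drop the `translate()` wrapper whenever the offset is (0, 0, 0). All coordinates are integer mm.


translate([204, 433, 0]) cube([190, 391, 18]);
translate([204, 433, 18]) cube([190, 18, 339]);
translate([204, 806, 18]) cube([190, 18, 339]);
translate([204, 451, 18]) cube([18, 355, 339]);
translate([376, 451, 18]) cube([18, 355, 339]);


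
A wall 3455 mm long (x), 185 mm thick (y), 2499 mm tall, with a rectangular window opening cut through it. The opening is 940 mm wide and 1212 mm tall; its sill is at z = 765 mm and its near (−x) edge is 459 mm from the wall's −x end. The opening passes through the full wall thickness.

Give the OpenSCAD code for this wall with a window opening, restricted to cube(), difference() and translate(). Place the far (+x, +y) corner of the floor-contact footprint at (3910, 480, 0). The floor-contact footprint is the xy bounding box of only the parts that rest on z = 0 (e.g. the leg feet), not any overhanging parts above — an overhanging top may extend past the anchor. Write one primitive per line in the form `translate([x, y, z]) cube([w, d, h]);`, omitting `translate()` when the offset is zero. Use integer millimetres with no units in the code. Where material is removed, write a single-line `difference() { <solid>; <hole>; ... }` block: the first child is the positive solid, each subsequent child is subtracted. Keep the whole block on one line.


difference() { translate([455, 295, 0]) cube([3455, 185, 2499]); translate([914, 295, 765]) cube([940, 185, 1212]); }


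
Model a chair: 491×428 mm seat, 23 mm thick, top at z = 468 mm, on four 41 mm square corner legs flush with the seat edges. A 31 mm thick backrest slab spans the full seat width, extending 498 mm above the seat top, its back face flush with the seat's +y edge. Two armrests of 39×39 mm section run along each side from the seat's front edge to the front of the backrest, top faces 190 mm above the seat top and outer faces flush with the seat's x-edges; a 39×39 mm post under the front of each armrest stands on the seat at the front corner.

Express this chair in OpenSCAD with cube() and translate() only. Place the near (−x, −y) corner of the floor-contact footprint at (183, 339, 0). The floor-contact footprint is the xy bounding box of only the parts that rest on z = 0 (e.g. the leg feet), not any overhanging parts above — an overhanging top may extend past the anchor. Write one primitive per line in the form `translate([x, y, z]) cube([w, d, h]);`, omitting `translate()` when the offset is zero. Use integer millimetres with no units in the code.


// leg_h = 468 - 23 = 445
// arm post h = 190 - 39 = 151
translate([183, 339, 445]) cube([491, 428, 23]);
translate([183, 339, 0]) cube([41, 41, 445]);
translate([633, 339, 0]) cube([41, 41, 445]);
translate([183, 726, 0]) cube([41, 41, 445]);
translate([633, 726, 0]) cube([41, 41, 445]);
translate([183, 736, 468]) cube([491, 31, 498]);
translate([183, 339, 619]) cube([39, 397, 39]);
translate([635, 339, 619]) cube([39, 397, 39]);
translate([183, 339, 468]) cube([39, 39, 151]);
translate([635, 339, 468]) cube([39, 39, 151]);


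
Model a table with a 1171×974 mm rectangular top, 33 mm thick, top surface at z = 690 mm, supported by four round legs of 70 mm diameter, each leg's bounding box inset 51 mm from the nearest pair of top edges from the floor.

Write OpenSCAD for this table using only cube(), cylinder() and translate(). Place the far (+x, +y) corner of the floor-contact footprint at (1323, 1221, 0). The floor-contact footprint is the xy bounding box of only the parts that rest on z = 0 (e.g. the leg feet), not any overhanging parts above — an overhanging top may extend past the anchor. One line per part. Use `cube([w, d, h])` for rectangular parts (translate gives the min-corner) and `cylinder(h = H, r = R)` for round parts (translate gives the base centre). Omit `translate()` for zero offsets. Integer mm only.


translate([203, 298, 657]) cube([1171, 974, 33]);
translate([289, 384, 0]) cylinder(h = 657, r = 35);
translate([1288, 384, 0]) cylinder(h = 657, r = 35);
translate([289, 1186, 0]) cylinder(h = 657, r = 35);
translate([1288, 1186, 0]) cylinder(h = 657, r = 35);


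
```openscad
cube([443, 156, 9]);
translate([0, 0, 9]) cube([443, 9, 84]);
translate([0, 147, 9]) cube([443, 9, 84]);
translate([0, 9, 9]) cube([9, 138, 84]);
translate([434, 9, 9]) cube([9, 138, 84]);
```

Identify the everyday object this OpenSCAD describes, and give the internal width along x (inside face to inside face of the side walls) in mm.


An open box. The internal width is 425 mm.

A 443×156 base slab with four walls standing on it — an open box. The base is 443 mm wide and the walls are 9 mm thick, so the internal width is 443 − 2 × 9 = 425 mm.


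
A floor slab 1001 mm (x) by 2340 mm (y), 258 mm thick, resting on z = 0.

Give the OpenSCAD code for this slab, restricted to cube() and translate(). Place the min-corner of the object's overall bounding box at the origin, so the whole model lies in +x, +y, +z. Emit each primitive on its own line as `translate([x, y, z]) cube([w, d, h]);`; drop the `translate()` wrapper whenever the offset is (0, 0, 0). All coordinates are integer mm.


cube([1001, 2340, 258]);


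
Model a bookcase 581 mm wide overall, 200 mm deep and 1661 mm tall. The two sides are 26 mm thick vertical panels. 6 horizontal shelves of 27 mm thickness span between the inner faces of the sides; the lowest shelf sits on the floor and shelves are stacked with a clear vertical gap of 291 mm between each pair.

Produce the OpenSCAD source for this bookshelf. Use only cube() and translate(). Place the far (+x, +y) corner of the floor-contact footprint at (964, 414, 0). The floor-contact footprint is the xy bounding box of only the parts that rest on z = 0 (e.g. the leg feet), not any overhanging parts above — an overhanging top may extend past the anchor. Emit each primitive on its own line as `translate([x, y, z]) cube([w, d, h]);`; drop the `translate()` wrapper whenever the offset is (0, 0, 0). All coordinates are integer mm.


translate([383, 214, 0]) cube([26, 200, 1661]);
translate([938, 214, 0]) cube([26, 200, 1661]);
translate([409, 214, 0]) cube([529, 200, 27]);
translate([409, 214, 318]) cube([529, 200, 27]);
translate([409, 214, 636]) cube([529, 200, 27]);
translate([409, 214, 954]) cube([529, 200, 27]);
translate([409, 214, 1272]) cube([529, 200, 27]);
translate([409, 214, 1590]) cube([529, 200, 27]);


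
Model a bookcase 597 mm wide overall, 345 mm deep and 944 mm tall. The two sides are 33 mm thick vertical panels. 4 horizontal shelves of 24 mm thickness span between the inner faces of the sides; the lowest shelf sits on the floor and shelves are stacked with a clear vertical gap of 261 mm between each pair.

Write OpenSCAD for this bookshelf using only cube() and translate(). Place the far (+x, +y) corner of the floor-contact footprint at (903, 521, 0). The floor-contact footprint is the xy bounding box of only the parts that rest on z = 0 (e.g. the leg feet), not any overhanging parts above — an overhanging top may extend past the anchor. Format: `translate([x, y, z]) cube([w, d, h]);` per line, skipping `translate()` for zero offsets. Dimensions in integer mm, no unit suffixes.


translate([306, 176, 0]) cube([33, 345, 944]);
translate([870, 176, 0]) cube([33, 345, 944]);
translate([339, 176, 0]) cube([531, 345, 24]);
translate([339, 176, 285]) cube([531, 345, 24]);
translate([339, 176, 570]) cube([531, 345, 24]);
translate([339, 176, 855]) cube([531, 345, 24]);


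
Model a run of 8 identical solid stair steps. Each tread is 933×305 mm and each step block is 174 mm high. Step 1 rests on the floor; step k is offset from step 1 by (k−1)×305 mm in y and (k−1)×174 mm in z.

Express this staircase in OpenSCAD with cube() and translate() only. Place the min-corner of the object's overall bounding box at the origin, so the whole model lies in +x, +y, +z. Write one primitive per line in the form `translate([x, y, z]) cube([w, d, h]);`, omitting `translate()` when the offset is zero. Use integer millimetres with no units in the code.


cube([933, 305, 174]);
translate([0, 305, 174]) cube([933, 305, 174]);
translate([0, 610, 348]) cube([933, 305, 174]);
translate([0, 915, 522]) cube([933, 305, 174]);
translate([0, 1220, 696]) cube([933, 305, 174]);
translate([0, 1525, 870]) cube([933, 305, 174]);
translate([0, 1830, 1044]) cube([933, 305, 174]);
translate([0, 2135, 1218]) cube([933, 305, 174]);


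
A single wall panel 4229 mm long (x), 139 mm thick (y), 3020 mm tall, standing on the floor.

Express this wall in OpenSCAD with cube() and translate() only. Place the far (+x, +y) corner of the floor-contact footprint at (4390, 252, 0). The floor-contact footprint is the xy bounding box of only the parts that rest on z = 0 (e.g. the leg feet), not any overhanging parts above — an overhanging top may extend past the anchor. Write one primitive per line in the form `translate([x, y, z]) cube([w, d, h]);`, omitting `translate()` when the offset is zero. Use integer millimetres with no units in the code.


translate([161, 113, 0]) cube([4229, 139, 3020]);


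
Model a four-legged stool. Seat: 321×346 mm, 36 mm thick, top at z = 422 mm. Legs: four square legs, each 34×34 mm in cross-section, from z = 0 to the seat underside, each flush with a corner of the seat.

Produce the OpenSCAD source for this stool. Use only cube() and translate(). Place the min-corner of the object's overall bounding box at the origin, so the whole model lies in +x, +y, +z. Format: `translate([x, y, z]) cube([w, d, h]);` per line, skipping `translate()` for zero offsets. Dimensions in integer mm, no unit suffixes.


translate([0, 0, 386]) cube([321, 346, 36]);
cube([34, 34, 386]);
translate([287, 0, 0]) cube([34, 34, 386]);
translate([0, 312, 0]) cube([34, 34, 386]);
translate([287, 312, 0]) cube([34, 34, 386]);
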